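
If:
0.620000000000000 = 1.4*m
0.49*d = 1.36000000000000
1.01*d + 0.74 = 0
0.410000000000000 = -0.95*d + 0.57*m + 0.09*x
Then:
No Solution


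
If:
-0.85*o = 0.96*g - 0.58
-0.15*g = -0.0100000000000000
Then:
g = 0.07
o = 0.61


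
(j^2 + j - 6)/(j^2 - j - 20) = (-j^2 - j + 6)/(-j^2 + j + 20)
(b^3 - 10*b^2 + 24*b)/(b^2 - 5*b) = (b^2 - 10*b + 24)/(b - 5)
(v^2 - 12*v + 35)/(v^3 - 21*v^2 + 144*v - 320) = (v - 7)/(v^2 - 16*v + 64)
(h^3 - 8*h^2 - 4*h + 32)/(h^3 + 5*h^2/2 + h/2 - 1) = 2*(h^2 - 10*h + 16)/(2*h^2 + h - 1)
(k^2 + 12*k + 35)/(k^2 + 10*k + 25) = (k + 7)/(k + 5)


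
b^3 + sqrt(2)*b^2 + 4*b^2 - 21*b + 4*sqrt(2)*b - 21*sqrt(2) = (b - 3)*(b + 7)*(b + sqrt(2))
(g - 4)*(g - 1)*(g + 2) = g^3 - 3*g^2 - 6*g + 8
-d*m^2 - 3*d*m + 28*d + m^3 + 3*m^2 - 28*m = (-d + m)*(m - 4)*(m + 7)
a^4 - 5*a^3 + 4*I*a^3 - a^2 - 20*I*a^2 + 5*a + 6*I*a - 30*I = (a - 5)*(a - I)*(a + 2*I)*(a + 3*I)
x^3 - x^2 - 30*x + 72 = (x - 4)*(x - 3)*(x + 6)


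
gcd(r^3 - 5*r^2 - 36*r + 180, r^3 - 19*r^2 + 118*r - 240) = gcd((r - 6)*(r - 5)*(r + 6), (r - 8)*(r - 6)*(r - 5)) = r^2 - 11*r + 30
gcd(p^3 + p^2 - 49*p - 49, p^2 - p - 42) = p - 7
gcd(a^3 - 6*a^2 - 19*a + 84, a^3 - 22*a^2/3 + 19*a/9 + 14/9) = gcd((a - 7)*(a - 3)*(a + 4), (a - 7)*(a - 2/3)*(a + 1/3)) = a - 7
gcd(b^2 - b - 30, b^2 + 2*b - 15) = b + 5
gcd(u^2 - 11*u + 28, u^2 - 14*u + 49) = u - 7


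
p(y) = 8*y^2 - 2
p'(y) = 16*y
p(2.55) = 50.02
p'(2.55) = 40.80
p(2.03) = 30.97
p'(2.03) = 32.48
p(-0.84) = 3.64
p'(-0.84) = -13.44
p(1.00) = 6.00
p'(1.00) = 16.00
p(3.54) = 98.25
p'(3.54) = 56.64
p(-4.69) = 173.97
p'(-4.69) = -75.04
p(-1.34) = 12.36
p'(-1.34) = -21.44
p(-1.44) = 14.59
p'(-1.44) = -23.04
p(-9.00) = 646.00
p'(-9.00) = -144.00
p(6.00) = 286.00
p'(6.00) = 96.00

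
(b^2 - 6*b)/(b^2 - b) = (b - 6)/(b - 1)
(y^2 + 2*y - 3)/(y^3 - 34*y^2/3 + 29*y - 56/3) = 3*(y + 3)/(3*y^2 - 31*y + 56)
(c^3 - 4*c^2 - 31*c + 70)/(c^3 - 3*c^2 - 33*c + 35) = (c - 2)/(c - 1)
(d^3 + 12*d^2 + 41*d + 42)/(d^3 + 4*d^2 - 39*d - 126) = (d + 2)/(d - 6)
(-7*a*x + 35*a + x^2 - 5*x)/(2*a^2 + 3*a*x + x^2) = (-7*a*x + 35*a + x^2 - 5*x)/(2*a^2 + 3*a*x + x^2)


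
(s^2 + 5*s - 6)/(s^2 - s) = (s + 6)/s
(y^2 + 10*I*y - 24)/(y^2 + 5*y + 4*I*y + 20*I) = (y + 6*I)/(y + 5)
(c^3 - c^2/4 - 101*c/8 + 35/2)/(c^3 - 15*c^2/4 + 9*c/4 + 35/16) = 2*(c + 4)/(2*c + 1)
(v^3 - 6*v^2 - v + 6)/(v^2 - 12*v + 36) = (v^2 - 1)/(v - 6)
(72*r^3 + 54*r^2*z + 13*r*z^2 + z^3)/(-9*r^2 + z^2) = (24*r^2 + 10*r*z + z^2)/(-3*r + z)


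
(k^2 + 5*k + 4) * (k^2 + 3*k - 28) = k^4 + 8*k^3 - 9*k^2 - 128*k - 112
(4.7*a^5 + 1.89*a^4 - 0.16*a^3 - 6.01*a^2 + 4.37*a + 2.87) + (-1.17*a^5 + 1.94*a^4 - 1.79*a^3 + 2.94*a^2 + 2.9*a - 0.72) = 3.53*a^5 + 3.83*a^4 - 1.95*a^3 - 3.07*a^2 + 7.27*a + 2.15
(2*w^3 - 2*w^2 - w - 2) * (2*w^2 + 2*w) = 4*w^5 - 6*w^3 - 6*w^2 - 4*w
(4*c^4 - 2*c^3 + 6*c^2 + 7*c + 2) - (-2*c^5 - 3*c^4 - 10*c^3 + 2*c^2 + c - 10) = 2*c^5 + 7*c^4 + 8*c^3 + 4*c^2 + 6*c + 12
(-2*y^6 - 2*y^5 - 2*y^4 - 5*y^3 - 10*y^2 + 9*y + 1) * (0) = 0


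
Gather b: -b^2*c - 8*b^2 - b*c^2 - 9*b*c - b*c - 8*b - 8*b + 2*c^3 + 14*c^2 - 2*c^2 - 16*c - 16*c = b^2*(-c - 8) + b*(-c^2 - 10*c - 16) + 2*c^3 + 12*c^2 - 32*c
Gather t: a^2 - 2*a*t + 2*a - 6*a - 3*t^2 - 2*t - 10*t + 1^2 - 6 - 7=a^2 - 4*a - 3*t^2 + t*(-2*a - 12) - 12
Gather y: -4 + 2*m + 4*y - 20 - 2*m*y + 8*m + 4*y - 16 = 10*m + y*(8 - 2*m) - 40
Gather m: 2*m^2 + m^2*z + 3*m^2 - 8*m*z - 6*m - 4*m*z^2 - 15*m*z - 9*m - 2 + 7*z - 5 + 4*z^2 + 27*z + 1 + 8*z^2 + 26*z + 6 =m^2*(z + 5) + m*(-4*z^2 - 23*z - 15) + 12*z^2 + 60*z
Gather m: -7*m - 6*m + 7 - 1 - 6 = -13*m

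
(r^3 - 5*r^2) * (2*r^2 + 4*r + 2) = 2*r^5 - 6*r^4 - 18*r^3 - 10*r^2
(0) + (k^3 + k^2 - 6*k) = k^3 + k^2 - 6*k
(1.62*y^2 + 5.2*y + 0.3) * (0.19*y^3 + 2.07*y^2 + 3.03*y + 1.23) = 0.3078*y^5 + 4.3414*y^4 + 15.7296*y^3 + 18.3696*y^2 + 7.305*y + 0.369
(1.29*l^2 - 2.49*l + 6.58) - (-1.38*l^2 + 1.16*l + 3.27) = 2.67*l^2 - 3.65*l + 3.31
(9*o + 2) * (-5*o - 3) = -45*o^2 - 37*o - 6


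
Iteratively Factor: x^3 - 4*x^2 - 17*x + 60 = (x + 4)*(x^2 - 8*x + 15) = (x - 5)*(x + 4)*(x - 3)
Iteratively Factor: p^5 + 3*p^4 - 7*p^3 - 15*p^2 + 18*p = (p)*(p^4 + 3*p^3 - 7*p^2 - 15*p + 18) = p*(p - 1)*(p^3 + 4*p^2 - 3*p - 18) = p*(p - 1)*(p + 3)*(p^2 + p - 6) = p*(p - 1)*(p + 3)^2*(p - 2)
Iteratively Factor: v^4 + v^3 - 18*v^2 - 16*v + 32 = (v - 1)*(v^3 + 2*v^2 - 16*v - 32) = (v - 1)*(v + 4)*(v^2 - 2*v - 8) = (v - 4)*(v - 1)*(v + 4)*(v + 2)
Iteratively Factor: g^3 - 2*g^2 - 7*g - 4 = (g - 4)*(g^2 + 2*g + 1) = (g - 4)*(g + 1)*(g + 1)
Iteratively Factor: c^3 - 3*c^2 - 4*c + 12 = (c + 2)*(c^2 - 5*c + 6) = (c - 3)*(c + 2)*(c - 2)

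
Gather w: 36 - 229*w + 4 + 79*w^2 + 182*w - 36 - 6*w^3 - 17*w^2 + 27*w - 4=-6*w^3 + 62*w^2 - 20*w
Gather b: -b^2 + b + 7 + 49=-b^2 + b + 56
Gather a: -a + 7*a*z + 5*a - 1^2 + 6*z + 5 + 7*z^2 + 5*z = a*(7*z + 4) + 7*z^2 + 11*z + 4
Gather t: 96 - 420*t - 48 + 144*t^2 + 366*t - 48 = 144*t^2 - 54*t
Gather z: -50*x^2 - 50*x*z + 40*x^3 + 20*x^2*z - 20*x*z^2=40*x^3 - 50*x^2 - 20*x*z^2 + z*(20*x^2 - 50*x)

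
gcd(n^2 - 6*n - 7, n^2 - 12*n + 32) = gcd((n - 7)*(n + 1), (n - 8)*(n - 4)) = 1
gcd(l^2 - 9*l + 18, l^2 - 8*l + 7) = 1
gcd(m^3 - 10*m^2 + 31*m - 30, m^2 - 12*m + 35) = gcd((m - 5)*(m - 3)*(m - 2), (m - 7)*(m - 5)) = m - 5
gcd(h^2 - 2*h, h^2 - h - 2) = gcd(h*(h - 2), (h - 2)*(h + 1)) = h - 2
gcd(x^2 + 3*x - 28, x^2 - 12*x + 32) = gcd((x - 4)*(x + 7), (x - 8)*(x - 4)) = x - 4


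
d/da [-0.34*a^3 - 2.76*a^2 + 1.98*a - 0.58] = -1.02*a^2 - 5.52*a + 1.98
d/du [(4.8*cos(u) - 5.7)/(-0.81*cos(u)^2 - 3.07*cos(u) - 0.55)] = (-3.888*cos(u)^2 + 9.234*cos(u) + 20.139)*sin(u)/(0.6561*cos(u)^4 + 4.9734*cos(u)^3 + 10.3159*cos(u)^2 + 3.377*cos(u) + 0.3025)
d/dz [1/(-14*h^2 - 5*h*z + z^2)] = (5*h - 2*z)/(14*h^2 + 5*h*z - z^2)^2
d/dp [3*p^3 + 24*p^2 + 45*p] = 9*p^2 + 48*p + 45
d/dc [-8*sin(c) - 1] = -8*cos(c)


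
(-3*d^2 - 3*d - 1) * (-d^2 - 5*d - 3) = 3*d^4 + 18*d^3 + 25*d^2 + 14*d + 3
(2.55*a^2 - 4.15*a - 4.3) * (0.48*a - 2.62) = 1.224*a^3 - 8.673*a^2 + 8.809*a + 11.266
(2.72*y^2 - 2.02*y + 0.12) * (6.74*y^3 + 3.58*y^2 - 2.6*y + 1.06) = 18.3328*y^5 - 3.8772*y^4 - 13.4948*y^3 + 8.5648*y^2 - 2.4532*y + 0.1272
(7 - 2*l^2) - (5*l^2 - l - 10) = -7*l^2 + l + 17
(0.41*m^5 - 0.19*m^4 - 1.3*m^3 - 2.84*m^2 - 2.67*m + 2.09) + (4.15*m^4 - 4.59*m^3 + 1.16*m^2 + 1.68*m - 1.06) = 0.41*m^5 + 3.96*m^4 - 5.89*m^3 - 1.68*m^2 - 0.99*m + 1.03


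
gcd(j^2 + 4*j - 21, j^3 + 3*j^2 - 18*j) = j - 3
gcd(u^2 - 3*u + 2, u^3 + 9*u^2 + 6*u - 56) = u - 2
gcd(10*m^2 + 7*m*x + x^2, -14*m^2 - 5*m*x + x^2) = 2*m + x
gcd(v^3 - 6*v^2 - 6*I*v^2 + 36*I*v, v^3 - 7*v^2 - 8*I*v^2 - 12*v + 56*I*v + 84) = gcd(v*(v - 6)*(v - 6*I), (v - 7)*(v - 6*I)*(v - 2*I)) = v - 6*I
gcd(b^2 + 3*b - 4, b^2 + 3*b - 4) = b^2 + 3*b - 4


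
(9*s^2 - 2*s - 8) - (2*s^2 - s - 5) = 7*s^2 - s - 3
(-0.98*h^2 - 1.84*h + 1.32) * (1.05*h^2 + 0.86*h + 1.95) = -1.029*h^4 - 2.7748*h^3 - 2.1074*h^2 - 2.4528*h + 2.574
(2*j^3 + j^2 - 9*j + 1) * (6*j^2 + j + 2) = 12*j^5 + 8*j^4 - 49*j^3 - j^2 - 17*j + 2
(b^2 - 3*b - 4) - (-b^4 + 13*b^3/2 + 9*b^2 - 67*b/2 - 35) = b^4 - 13*b^3/2 - 8*b^2 + 61*b/2 + 31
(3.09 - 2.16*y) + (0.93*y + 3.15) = 6.24 - 1.23*y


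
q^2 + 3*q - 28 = (q - 4)*(q + 7)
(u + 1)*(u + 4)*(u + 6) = u^3 + 11*u^2 + 34*u + 24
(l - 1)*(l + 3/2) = l^2 + l/2 - 3/2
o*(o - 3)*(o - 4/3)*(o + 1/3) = o^4 - 4*o^3 + 23*o^2/9 + 4*o/3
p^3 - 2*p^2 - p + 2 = (p - 2)*(p - 1)*(p + 1)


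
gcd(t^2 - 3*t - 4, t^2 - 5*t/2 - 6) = t - 4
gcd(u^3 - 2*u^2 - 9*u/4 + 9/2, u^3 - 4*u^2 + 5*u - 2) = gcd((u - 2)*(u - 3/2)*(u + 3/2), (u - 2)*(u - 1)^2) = u - 2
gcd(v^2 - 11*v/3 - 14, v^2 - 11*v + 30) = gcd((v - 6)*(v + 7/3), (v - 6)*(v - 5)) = v - 6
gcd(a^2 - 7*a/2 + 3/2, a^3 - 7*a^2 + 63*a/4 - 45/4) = a - 3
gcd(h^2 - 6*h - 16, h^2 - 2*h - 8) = h + 2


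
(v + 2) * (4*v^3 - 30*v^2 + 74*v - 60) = 4*v^4 - 22*v^3 + 14*v^2 + 88*v - 120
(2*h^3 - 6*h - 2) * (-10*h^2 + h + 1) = -20*h^5 + 2*h^4 + 62*h^3 + 14*h^2 - 8*h - 2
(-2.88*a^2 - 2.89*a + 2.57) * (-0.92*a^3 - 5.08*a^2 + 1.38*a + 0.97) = 2.6496*a^5 + 17.2892*a^4 + 8.3424*a^3 - 19.8374*a^2 + 0.743299999999999*a + 2.4929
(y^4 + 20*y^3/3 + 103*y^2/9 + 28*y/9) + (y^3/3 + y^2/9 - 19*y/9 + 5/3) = y^4 + 7*y^3 + 104*y^2/9 + y + 5/3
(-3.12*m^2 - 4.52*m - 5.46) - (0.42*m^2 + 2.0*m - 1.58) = -3.54*m^2 - 6.52*m - 3.88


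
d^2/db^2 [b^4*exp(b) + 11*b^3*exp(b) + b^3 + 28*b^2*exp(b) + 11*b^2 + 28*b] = b^4*exp(b) + 19*b^3*exp(b) + 106*b^2*exp(b) + 178*b*exp(b) + 6*b + 56*exp(b) + 22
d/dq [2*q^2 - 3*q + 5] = 4*q - 3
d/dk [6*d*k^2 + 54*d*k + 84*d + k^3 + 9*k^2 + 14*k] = 12*d*k + 54*d + 3*k^2 + 18*k + 14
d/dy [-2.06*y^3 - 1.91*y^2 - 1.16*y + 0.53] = -6.18*y^2 - 3.82*y - 1.16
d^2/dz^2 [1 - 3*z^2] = -6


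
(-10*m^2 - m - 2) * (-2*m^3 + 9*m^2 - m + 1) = 20*m^5 - 88*m^4 + 5*m^3 - 27*m^2 + m - 2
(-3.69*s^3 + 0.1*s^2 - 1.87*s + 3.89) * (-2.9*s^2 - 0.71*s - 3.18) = 10.701*s^5 + 2.3299*s^4 + 17.0862*s^3 - 10.2713*s^2 + 3.1847*s - 12.3702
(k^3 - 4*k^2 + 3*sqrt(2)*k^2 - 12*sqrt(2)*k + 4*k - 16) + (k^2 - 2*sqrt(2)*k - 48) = k^3 - 3*k^2 + 3*sqrt(2)*k^2 - 14*sqrt(2)*k + 4*k - 64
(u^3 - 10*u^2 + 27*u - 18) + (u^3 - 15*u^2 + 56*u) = 2*u^3 - 25*u^2 + 83*u - 18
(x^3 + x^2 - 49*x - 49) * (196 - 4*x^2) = -4*x^5 - 4*x^4 + 392*x^3 + 392*x^2 - 9604*x - 9604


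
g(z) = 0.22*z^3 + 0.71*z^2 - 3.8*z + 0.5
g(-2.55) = 11.16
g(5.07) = 28.16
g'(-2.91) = -2.34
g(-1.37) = 6.47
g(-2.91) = 12.15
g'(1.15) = -1.29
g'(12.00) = 108.28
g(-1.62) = 7.58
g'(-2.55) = -3.13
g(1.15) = -2.60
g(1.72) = -2.82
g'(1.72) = 0.59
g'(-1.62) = -4.37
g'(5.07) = 20.36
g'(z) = 0.66*z^2 + 1.42*z - 3.8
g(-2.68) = 11.55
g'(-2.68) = -2.87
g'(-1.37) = -4.51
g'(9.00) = 62.44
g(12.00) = 437.30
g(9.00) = 184.19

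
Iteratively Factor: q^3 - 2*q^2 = (q)*(q^2 - 2*q) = q*(q - 2)*(q)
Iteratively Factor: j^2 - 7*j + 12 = (j - 3)*(j - 4)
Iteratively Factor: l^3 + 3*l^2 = (l)*(l^2 + 3*l) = l^2*(l + 3)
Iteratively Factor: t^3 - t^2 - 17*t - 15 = (t + 1)*(t^2 - 2*t - 15) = (t + 1)*(t + 3)*(t - 5)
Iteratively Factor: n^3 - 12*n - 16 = (n + 2)*(n^2 - 2*n - 8) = (n + 2)^2*(n - 4)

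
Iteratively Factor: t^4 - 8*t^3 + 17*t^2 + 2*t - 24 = (t - 3)*(t^3 - 5*t^2 + 2*t + 8) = (t - 4)*(t - 3)*(t^2 - t - 2) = (t - 4)*(t - 3)*(t + 1)*(t - 2)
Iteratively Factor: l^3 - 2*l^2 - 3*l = (l + 1)*(l^2 - 3*l) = (l - 3)*(l + 1)*(l)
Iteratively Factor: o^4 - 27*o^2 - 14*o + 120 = (o - 2)*(o^3 + 2*o^2 - 23*o - 60) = (o - 5)*(o - 2)*(o^2 + 7*o + 12) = (o - 5)*(o - 2)*(o + 3)*(o + 4)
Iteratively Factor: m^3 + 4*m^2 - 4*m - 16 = (m + 2)*(m^2 + 2*m - 8) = (m - 2)*(m + 2)*(m + 4)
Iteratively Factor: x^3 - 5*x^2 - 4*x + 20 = (x - 2)*(x^2 - 3*x - 10) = (x - 5)*(x - 2)*(x + 2)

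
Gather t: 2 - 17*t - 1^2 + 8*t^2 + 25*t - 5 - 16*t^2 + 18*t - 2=-8*t^2 + 26*t - 6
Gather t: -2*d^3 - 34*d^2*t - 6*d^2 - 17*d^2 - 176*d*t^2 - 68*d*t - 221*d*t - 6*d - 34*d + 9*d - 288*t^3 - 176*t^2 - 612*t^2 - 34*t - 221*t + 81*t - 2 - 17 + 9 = -2*d^3 - 23*d^2 - 31*d - 288*t^3 + t^2*(-176*d - 788) + t*(-34*d^2 - 289*d - 174) - 10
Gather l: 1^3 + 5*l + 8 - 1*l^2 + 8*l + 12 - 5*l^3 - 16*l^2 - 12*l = -5*l^3 - 17*l^2 + l + 21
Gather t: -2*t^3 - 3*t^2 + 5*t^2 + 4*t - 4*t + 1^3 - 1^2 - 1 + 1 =-2*t^3 + 2*t^2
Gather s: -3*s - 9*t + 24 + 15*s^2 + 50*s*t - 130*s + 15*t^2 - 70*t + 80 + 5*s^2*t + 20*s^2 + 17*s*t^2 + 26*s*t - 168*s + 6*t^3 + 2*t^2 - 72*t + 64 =s^2*(5*t + 35) + s*(17*t^2 + 76*t - 301) + 6*t^3 + 17*t^2 - 151*t + 168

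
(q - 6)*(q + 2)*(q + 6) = q^3 + 2*q^2 - 36*q - 72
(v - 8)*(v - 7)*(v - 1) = v^3 - 16*v^2 + 71*v - 56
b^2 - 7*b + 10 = (b - 5)*(b - 2)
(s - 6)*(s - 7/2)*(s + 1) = s^3 - 17*s^2/2 + 23*s/2 + 21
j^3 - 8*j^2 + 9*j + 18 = (j - 6)*(j - 3)*(j + 1)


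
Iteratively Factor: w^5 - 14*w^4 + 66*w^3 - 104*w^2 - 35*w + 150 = (w + 1)*(w^4 - 15*w^3 + 81*w^2 - 185*w + 150) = (w - 3)*(w + 1)*(w^3 - 12*w^2 + 45*w - 50) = (w - 5)*(w - 3)*(w + 1)*(w^2 - 7*w + 10) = (w - 5)*(w - 3)*(w - 2)*(w + 1)*(w - 5)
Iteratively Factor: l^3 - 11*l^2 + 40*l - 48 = (l - 4)*(l^2 - 7*l + 12) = (l - 4)*(l - 3)*(l - 4)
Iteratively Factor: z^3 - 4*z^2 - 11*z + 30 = (z + 3)*(z^2 - 7*z + 10) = (z - 5)*(z + 3)*(z - 2)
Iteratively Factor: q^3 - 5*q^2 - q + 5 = (q - 5)*(q^2 - 1) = (q - 5)*(q + 1)*(q - 1)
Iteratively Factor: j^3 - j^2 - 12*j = (j + 3)*(j^2 - 4*j) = (j - 4)*(j + 3)*(j)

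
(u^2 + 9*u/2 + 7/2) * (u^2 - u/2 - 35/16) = u^4 + 4*u^3 - 15*u^2/16 - 371*u/32 - 245/32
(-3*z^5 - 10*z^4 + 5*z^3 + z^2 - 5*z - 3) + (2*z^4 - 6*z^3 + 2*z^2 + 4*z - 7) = -3*z^5 - 8*z^4 - z^3 + 3*z^2 - z - 10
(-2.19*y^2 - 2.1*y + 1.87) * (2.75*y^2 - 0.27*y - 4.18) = -6.0225*y^4 - 5.1837*y^3 + 14.8637*y^2 + 8.2731*y - 7.8166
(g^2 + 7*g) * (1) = g^2 + 7*g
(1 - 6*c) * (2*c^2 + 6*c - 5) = -12*c^3 - 34*c^2 + 36*c - 5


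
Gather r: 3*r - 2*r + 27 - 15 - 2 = r + 10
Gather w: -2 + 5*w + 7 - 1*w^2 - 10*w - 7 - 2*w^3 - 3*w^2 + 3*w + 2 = -2*w^3 - 4*w^2 - 2*w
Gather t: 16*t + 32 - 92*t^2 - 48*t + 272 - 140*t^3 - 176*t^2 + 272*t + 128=-140*t^3 - 268*t^2 + 240*t + 432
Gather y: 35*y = 35*y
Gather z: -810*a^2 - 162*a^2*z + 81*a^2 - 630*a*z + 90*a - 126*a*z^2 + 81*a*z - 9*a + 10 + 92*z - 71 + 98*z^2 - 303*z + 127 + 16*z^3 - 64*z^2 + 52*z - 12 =-729*a^2 + 81*a + 16*z^3 + z^2*(34 - 126*a) + z*(-162*a^2 - 549*a - 159) + 54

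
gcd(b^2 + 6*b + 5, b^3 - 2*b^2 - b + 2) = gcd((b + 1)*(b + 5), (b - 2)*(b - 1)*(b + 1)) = b + 1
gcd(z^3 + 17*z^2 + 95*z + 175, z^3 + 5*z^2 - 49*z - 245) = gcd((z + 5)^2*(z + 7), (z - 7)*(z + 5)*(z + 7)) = z^2 + 12*z + 35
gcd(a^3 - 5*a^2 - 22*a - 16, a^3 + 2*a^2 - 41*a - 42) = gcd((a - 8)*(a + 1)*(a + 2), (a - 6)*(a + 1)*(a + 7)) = a + 1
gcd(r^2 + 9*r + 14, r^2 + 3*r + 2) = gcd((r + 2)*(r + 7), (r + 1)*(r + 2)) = r + 2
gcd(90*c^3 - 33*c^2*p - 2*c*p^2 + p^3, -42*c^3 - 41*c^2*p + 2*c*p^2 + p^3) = 1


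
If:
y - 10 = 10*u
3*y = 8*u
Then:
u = -15/11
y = -40/11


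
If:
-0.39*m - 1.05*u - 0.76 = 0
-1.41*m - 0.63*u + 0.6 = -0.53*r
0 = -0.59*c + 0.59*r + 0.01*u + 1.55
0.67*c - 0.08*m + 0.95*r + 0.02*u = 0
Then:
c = 1.56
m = 0.43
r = -1.05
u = -0.88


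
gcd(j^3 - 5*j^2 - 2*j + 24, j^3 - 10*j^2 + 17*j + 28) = j - 4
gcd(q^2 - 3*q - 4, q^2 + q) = q + 1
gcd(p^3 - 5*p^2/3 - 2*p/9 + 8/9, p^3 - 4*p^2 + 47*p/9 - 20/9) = p^2 - 7*p/3 + 4/3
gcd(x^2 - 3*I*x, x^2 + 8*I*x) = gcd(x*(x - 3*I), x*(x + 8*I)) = x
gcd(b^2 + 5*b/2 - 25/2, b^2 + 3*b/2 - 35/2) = b + 5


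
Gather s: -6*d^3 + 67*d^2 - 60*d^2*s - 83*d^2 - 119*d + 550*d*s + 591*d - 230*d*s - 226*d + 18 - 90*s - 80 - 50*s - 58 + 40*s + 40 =-6*d^3 - 16*d^2 + 246*d + s*(-60*d^2 + 320*d - 100) - 80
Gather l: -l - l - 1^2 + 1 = -2*l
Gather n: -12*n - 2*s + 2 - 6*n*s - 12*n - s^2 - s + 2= n*(-6*s - 24) - s^2 - 3*s + 4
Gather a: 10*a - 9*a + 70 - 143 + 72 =a - 1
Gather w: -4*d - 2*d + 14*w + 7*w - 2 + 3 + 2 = -6*d + 21*w + 3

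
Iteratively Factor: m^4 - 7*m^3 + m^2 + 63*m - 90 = (m - 5)*(m^3 - 2*m^2 - 9*m + 18) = (m - 5)*(m - 3)*(m^2 + m - 6) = (m - 5)*(m - 3)*(m - 2)*(m + 3)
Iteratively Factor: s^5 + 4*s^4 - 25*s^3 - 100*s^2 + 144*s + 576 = (s + 4)*(s^4 - 25*s^2 + 144) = (s - 3)*(s + 4)*(s^3 + 3*s^2 - 16*s - 48) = (s - 4)*(s - 3)*(s + 4)*(s^2 + 7*s + 12) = (s - 4)*(s - 3)*(s + 3)*(s + 4)*(s + 4)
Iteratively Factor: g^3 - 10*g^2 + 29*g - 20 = (g - 4)*(g^2 - 6*g + 5) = (g - 5)*(g - 4)*(g - 1)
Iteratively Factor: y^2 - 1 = (y - 1)*(y + 1)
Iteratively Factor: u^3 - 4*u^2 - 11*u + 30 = (u + 3)*(u^2 - 7*u + 10) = (u - 5)*(u + 3)*(u - 2)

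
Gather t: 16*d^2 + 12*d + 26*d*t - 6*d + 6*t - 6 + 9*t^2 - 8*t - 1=16*d^2 + 6*d + 9*t^2 + t*(26*d - 2) - 7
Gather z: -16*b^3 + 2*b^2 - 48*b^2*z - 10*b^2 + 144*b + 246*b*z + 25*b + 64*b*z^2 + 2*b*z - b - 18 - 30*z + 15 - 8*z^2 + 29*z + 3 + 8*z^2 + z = -16*b^3 - 8*b^2 + 64*b*z^2 + 168*b + z*(-48*b^2 + 248*b)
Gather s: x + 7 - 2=x + 5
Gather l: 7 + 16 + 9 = 32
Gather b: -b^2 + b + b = -b^2 + 2*b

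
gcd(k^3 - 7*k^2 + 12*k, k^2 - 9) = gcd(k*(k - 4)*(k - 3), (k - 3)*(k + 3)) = k - 3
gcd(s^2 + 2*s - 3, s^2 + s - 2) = s - 1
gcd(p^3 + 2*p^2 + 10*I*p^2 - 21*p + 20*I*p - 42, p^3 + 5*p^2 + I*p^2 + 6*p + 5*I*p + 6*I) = p + 2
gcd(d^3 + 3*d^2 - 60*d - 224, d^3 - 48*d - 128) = d^2 - 4*d - 32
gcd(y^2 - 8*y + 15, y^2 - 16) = 1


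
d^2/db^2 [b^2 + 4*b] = 2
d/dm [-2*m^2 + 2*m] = 2 - 4*m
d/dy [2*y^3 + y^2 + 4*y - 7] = 6*y^2 + 2*y + 4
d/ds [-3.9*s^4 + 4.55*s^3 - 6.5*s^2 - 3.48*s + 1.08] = -15.6*s^3 + 13.65*s^2 - 13.0*s - 3.48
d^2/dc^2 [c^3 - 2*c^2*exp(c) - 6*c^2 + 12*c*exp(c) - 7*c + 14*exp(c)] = -2*c^2*exp(c) + 4*c*exp(c) + 6*c + 34*exp(c) - 12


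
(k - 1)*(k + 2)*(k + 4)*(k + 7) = k^4 + 12*k^3 + 37*k^2 + 6*k - 56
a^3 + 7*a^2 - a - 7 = (a - 1)*(a + 1)*(a + 7)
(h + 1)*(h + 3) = h^2 + 4*h + 3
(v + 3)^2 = v^2 + 6*v + 9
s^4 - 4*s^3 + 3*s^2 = s^2*(s - 3)*(s - 1)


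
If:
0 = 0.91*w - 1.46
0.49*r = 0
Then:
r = 0.00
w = 1.60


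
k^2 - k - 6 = (k - 3)*(k + 2)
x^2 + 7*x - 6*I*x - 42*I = (x + 7)*(x - 6*I)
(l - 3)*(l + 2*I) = l^2 - 3*l + 2*I*l - 6*I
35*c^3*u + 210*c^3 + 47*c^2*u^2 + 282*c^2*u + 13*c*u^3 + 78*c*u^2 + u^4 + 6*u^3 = (c + u)*(5*c + u)*(7*c + u)*(u + 6)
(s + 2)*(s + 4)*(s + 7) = s^3 + 13*s^2 + 50*s + 56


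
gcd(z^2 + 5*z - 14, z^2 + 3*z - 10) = z - 2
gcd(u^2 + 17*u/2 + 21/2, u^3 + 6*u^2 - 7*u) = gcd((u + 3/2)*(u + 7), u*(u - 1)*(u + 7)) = u + 7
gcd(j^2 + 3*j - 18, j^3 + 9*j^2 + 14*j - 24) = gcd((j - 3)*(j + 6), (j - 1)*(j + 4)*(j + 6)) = j + 6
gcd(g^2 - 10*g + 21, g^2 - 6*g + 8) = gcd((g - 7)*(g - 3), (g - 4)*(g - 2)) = 1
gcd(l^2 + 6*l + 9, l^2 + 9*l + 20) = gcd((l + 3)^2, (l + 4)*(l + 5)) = 1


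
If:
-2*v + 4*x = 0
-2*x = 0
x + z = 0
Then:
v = 0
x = 0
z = 0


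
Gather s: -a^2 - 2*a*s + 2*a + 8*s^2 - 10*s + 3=-a^2 + 2*a + 8*s^2 + s*(-2*a - 10) + 3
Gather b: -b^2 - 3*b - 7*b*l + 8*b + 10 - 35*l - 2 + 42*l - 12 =-b^2 + b*(5 - 7*l) + 7*l - 4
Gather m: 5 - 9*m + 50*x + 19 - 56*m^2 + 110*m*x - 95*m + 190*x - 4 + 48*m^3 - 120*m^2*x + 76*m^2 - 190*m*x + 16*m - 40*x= 48*m^3 + m^2*(20 - 120*x) + m*(-80*x - 88) + 200*x + 20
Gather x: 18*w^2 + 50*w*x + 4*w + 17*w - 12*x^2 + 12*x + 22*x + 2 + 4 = 18*w^2 + 21*w - 12*x^2 + x*(50*w + 34) + 6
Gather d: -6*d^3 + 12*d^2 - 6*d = -6*d^3 + 12*d^2 - 6*d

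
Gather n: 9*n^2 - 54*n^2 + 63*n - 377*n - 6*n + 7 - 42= -45*n^2 - 320*n - 35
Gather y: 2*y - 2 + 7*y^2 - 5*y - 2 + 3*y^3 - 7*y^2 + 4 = 3*y^3 - 3*y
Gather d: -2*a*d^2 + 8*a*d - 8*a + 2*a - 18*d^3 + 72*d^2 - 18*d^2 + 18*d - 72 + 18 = -6*a - 18*d^3 + d^2*(54 - 2*a) + d*(8*a + 18) - 54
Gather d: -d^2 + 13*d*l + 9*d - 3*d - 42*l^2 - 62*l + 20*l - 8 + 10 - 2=-d^2 + d*(13*l + 6) - 42*l^2 - 42*l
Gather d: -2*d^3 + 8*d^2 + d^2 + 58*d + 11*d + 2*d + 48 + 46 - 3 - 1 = -2*d^3 + 9*d^2 + 71*d + 90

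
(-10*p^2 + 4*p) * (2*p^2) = -20*p^4 + 8*p^3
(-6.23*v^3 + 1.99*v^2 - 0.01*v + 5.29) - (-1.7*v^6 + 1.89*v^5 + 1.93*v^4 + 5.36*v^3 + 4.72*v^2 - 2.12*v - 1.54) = 1.7*v^6 - 1.89*v^5 - 1.93*v^4 - 11.59*v^3 - 2.73*v^2 + 2.11*v + 6.83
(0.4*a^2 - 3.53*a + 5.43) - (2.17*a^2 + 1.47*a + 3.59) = -1.77*a^2 - 5.0*a + 1.84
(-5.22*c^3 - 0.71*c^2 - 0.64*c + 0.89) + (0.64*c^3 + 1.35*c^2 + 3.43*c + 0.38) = -4.58*c^3 + 0.64*c^2 + 2.79*c + 1.27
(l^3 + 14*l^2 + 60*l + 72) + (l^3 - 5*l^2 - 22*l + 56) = 2*l^3 + 9*l^2 + 38*l + 128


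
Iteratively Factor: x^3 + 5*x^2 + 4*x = (x)*(x^2 + 5*x + 4) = x*(x + 4)*(x + 1)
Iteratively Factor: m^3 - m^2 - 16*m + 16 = (m - 1)*(m^2 - 16) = (m - 4)*(m - 1)*(m + 4)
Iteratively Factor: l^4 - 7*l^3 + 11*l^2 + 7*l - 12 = (l + 1)*(l^3 - 8*l^2 + 19*l - 12) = (l - 1)*(l + 1)*(l^2 - 7*l + 12) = (l - 4)*(l - 1)*(l + 1)*(l - 3)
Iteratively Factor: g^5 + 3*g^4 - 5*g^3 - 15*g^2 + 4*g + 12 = (g + 2)*(g^4 + g^3 - 7*g^2 - g + 6) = (g + 2)*(g + 3)*(g^3 - 2*g^2 - g + 2) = (g + 1)*(g + 2)*(g + 3)*(g^2 - 3*g + 2) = (g - 1)*(g + 1)*(g + 2)*(g + 3)*(g - 2)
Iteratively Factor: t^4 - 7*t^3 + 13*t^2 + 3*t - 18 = (t + 1)*(t^3 - 8*t^2 + 21*t - 18) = (t - 3)*(t + 1)*(t^2 - 5*t + 6) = (t - 3)*(t - 2)*(t + 1)*(t - 3)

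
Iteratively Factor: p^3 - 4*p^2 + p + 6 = (p + 1)*(p^2 - 5*p + 6) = (p - 2)*(p + 1)*(p - 3)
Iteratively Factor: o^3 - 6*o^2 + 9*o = (o - 3)*(o^2 - 3*o) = (o - 3)^2*(o)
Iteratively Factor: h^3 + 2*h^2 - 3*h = (h + 3)*(h^2 - h) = h*(h + 3)*(h - 1)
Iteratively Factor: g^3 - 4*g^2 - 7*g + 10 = (g - 1)*(g^2 - 3*g - 10) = (g - 5)*(g - 1)*(g + 2)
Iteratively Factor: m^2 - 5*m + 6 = (m - 3)*(m - 2)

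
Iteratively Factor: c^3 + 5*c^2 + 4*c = (c)*(c^2 + 5*c + 4) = c*(c + 4)*(c + 1)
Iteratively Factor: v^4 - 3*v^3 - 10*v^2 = (v)*(v^3 - 3*v^2 - 10*v) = v*(v + 2)*(v^2 - 5*v) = v*(v - 5)*(v + 2)*(v)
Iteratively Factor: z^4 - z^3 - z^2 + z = (z - 1)*(z^3 - z) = (z - 1)^2*(z^2 + z) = (z - 1)^2*(z + 1)*(z)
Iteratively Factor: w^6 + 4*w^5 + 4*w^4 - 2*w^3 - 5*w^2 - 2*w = (w - 1)*(w^5 + 5*w^4 + 9*w^3 + 7*w^2 + 2*w) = (w - 1)*(w + 1)*(w^4 + 4*w^3 + 5*w^2 + 2*w) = (w - 1)*(w + 1)^2*(w^3 + 3*w^2 + 2*w) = (w - 1)*(w + 1)^3*(w^2 + 2*w) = (w - 1)*(w + 1)^3*(w + 2)*(w)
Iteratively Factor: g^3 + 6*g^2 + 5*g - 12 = (g - 1)*(g^2 + 7*g + 12) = (g - 1)*(g + 4)*(g + 3)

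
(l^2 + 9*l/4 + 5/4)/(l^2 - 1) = (l + 5/4)/(l - 1)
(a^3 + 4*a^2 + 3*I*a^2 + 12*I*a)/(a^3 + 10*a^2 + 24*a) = (a + 3*I)/(a + 6)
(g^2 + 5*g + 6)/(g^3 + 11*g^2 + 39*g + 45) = (g + 2)/(g^2 + 8*g + 15)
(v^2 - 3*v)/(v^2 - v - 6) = v/(v + 2)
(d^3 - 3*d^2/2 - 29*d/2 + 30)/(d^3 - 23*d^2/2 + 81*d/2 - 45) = (d + 4)/(d - 6)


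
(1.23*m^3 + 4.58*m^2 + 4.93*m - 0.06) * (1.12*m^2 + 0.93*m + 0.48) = 1.3776*m^5 + 6.2735*m^4 + 10.3714*m^3 + 6.7161*m^2 + 2.3106*m - 0.0288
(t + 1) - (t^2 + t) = 1 - t^2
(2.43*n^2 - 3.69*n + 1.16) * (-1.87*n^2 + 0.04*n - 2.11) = -4.5441*n^4 + 6.9975*n^3 - 7.4441*n^2 + 7.8323*n - 2.4476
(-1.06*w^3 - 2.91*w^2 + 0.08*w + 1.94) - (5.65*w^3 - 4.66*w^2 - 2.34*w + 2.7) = -6.71*w^3 + 1.75*w^2 + 2.42*w - 0.76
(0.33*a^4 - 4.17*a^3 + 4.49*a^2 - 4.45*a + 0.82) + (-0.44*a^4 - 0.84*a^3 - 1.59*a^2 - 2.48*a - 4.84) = -0.11*a^4 - 5.01*a^3 + 2.9*a^2 - 6.93*a - 4.02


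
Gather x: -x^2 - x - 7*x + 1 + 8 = -x^2 - 8*x + 9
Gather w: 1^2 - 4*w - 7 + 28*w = 24*w - 6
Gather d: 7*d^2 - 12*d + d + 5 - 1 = 7*d^2 - 11*d + 4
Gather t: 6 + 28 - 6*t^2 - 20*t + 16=-6*t^2 - 20*t + 50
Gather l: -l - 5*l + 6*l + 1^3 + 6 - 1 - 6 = 0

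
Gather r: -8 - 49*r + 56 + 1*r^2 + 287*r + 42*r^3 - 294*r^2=42*r^3 - 293*r^2 + 238*r + 48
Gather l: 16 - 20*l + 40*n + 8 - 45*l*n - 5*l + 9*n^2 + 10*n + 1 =l*(-45*n - 25) + 9*n^2 + 50*n + 25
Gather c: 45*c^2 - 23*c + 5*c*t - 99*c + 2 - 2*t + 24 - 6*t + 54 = 45*c^2 + c*(5*t - 122) - 8*t + 80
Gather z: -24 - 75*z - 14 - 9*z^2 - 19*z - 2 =-9*z^2 - 94*z - 40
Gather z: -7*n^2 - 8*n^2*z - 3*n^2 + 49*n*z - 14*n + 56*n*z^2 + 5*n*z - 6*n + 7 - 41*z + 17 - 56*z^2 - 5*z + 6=-10*n^2 - 20*n + z^2*(56*n - 56) + z*(-8*n^2 + 54*n - 46) + 30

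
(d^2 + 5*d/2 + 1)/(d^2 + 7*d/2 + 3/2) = (d + 2)/(d + 3)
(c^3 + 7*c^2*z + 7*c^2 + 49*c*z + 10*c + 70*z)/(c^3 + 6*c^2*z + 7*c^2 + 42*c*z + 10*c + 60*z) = (c + 7*z)/(c + 6*z)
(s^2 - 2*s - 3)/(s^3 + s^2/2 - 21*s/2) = 2*(s + 1)/(s*(2*s + 7))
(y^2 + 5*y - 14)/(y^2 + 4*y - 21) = (y - 2)/(y - 3)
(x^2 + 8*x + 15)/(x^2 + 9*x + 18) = (x + 5)/(x + 6)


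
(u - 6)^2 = u^2 - 12*u + 36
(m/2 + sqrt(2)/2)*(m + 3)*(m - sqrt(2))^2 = m^4/2 - sqrt(2)*m^3/2 + 3*m^3/2 - 3*sqrt(2)*m^2/2 - m^2 - 3*m + sqrt(2)*m + 3*sqrt(2)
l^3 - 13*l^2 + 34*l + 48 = (l - 8)*(l - 6)*(l + 1)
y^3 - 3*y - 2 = (y - 2)*(y + 1)^2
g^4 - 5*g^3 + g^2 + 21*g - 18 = (g - 3)^2*(g - 1)*(g + 2)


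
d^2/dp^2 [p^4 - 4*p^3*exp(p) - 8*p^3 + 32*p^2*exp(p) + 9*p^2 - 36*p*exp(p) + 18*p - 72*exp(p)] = -4*p^3*exp(p) + 8*p^2*exp(p) + 12*p^2 + 68*p*exp(p) - 48*p - 80*exp(p) + 18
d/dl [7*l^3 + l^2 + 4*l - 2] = 21*l^2 + 2*l + 4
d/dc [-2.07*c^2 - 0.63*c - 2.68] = -4.14*c - 0.63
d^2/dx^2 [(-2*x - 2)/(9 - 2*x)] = 88/(2*x - 9)^3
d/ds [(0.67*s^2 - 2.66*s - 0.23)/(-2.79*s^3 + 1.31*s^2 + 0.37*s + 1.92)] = (1.8693*s^4 - 14.8428*s^3 + 1.8074*s^2 + 3.1754*s - 5.0221)/(7.7841*s^6 - 7.3098*s^5 - 0.3485*s^4 - 9.7442*s^3 + 5.1673*s^2 + 1.4208*s + 3.6864)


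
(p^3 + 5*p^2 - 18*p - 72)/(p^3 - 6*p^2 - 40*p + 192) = (p + 3)/(p - 8)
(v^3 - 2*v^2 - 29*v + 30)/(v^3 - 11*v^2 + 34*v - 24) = (v + 5)/(v - 4)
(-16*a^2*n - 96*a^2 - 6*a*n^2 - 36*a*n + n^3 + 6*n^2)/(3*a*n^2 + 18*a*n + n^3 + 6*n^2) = (-16*a^2 - 6*a*n + n^2)/(n*(3*a + n))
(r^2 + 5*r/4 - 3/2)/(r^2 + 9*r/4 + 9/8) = 2*(4*r^2 + 5*r - 6)/(8*r^2 + 18*r + 9)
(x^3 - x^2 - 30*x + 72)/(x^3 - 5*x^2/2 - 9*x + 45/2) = 2*(x^2 + 2*x - 24)/(2*x^2 + x - 15)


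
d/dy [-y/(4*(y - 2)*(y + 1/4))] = 2*(2*y^2 + 1)/(16*y^4 - 56*y^3 + 33*y^2 + 28*y + 4)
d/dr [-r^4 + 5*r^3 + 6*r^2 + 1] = r*(-4*r^2 + 15*r + 12)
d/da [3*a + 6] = 3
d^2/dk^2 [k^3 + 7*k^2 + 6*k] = 6*k + 14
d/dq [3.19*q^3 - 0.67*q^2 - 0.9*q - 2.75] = 9.57*q^2 - 1.34*q - 0.9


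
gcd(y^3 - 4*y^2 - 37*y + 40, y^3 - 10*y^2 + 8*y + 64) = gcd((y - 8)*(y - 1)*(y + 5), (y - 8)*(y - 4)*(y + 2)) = y - 8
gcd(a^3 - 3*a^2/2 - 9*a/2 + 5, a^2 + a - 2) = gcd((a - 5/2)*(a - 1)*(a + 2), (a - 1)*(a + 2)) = a^2 + a - 2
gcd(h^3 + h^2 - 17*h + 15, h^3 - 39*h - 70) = h + 5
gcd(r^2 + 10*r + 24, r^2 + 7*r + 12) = r + 4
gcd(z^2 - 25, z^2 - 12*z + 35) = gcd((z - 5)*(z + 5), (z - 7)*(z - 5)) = z - 5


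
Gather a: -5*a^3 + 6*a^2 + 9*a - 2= -5*a^3 + 6*a^2 + 9*a - 2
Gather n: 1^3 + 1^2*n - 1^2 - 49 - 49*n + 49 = -48*n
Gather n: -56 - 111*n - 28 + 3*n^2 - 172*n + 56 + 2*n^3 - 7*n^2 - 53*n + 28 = 2*n^3 - 4*n^2 - 336*n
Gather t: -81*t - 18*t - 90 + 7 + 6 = -99*t - 77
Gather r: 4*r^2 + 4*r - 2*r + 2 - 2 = 4*r^2 + 2*r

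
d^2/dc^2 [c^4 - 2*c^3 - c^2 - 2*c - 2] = 12*c^2 - 12*c - 2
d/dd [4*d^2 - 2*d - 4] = 8*d - 2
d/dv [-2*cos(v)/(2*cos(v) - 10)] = -5*sin(v)/(cos(v) - 5)^2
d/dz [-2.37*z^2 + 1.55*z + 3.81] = 1.55 - 4.74*z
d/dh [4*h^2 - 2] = 8*h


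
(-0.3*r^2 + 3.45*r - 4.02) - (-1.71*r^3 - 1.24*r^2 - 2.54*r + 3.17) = 1.71*r^3 + 0.94*r^2 + 5.99*r - 7.19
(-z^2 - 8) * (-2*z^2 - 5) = 2*z^4 + 21*z^2 + 40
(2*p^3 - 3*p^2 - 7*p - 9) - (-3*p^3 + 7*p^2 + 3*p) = 5*p^3 - 10*p^2 - 10*p - 9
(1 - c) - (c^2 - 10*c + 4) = -c^2 + 9*c - 3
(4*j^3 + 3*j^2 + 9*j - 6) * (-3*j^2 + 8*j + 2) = -12*j^5 + 23*j^4 + 5*j^3 + 96*j^2 - 30*j - 12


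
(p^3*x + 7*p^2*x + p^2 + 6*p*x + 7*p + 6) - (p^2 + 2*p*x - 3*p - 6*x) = p^3*x + 7*p^2*x + 4*p*x + 10*p + 6*x + 6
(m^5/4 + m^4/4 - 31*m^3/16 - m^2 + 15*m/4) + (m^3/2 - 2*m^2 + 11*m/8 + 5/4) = m^5/4 + m^4/4 - 23*m^3/16 - 3*m^2 + 41*m/8 + 5/4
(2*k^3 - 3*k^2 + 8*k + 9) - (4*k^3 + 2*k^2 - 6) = -2*k^3 - 5*k^2 + 8*k + 15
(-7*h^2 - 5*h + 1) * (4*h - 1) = -28*h^3 - 13*h^2 + 9*h - 1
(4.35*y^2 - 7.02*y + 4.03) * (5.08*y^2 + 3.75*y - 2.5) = 22.098*y^4 - 19.3491*y^3 - 16.7276*y^2 + 32.6625*y - 10.075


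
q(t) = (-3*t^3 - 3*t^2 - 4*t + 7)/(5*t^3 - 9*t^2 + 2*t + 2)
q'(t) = (-15*t^2 + 18*t - 2)*(-3*t^3 - 3*t^2 - 4*t + 7)/(5*t^3 - 9*t^2 + 2*t + 2)^2 + (-9*t^2 - 6*t - 4)/(5*t^3 - 9*t^2 + 2*t + 2) = (42*t^4 + 28*t^3 - 165*t^2 + 114*t - 22)/(25*t^6 - 90*t^5 + 101*t^4 - 16*t^3 - 32*t^2 + 8*t + 4)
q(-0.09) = 4.21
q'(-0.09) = -11.06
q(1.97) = -3.84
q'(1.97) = 4.79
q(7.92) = -0.88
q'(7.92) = 0.05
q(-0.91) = -0.94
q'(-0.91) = -2.09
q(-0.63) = -2.22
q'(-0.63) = -9.58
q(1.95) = -3.94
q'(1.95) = 5.06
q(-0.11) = 4.45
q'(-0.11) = -13.20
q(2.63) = -2.19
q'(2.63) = 1.28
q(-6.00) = -0.40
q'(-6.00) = 0.02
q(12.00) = -0.77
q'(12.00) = 0.02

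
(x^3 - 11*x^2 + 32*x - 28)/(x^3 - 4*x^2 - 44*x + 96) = (x^2 - 9*x + 14)/(x^2 - 2*x - 48)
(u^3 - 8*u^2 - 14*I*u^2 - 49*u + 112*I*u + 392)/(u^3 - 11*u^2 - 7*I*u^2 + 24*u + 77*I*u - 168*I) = (u - 7*I)/(u - 3)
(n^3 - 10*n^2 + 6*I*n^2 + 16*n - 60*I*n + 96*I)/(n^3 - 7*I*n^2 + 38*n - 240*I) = (n^2 - 10*n + 16)/(n^2 - 13*I*n - 40)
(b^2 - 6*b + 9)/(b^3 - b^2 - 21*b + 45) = 1/(b + 5)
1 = 1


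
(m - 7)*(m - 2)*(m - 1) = m^3 - 10*m^2 + 23*m - 14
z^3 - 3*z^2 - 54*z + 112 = (z - 8)*(z - 2)*(z + 7)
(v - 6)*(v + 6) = v^2 - 36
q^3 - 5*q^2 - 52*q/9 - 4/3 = (q - 6)*(q + 1/3)*(q + 2/3)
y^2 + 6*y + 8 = (y + 2)*(y + 4)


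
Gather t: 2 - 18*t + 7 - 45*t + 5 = 14 - 63*t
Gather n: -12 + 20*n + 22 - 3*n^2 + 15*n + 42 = -3*n^2 + 35*n + 52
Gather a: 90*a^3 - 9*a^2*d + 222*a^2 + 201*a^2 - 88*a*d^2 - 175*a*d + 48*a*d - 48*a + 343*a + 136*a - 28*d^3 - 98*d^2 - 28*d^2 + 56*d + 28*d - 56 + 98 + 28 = 90*a^3 + a^2*(423 - 9*d) + a*(-88*d^2 - 127*d + 431) - 28*d^3 - 126*d^2 + 84*d + 70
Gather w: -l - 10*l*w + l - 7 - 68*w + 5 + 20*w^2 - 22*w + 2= 20*w^2 + w*(-10*l - 90)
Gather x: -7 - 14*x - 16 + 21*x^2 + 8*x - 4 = 21*x^2 - 6*x - 27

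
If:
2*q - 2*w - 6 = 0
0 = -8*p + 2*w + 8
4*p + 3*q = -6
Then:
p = -3/16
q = -7/4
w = -19/4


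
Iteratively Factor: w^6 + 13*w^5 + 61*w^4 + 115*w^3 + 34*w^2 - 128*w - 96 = (w + 2)*(w^5 + 11*w^4 + 39*w^3 + 37*w^2 - 40*w - 48) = (w + 1)*(w + 2)*(w^4 + 10*w^3 + 29*w^2 + 8*w - 48) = (w + 1)*(w + 2)*(w + 4)*(w^3 + 6*w^2 + 5*w - 12) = (w + 1)*(w + 2)*(w + 3)*(w + 4)*(w^2 + 3*w - 4) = (w + 1)*(w + 2)*(w + 3)*(w + 4)^2*(w - 1)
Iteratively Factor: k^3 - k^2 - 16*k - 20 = (k - 5)*(k^2 + 4*k + 4) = (k - 5)*(k + 2)*(k + 2)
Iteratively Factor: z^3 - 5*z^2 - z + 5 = (z + 1)*(z^2 - 6*z + 5) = (z - 5)*(z + 1)*(z - 1)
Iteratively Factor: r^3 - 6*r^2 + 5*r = (r)*(r^2 - 6*r + 5) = r*(r - 1)*(r - 5)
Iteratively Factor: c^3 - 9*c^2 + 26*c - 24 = (c - 3)*(c^2 - 6*c + 8) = (c - 4)*(c - 3)*(c - 2)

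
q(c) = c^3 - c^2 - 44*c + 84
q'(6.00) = 52.00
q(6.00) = 0.00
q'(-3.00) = -11.00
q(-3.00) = 180.00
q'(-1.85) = -30.03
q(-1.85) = 155.65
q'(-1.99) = -28.14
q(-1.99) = 159.72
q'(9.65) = 216.07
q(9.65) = 464.91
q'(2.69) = -27.67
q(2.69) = -22.13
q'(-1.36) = -35.73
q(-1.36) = 139.47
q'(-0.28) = -43.20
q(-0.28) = 96.22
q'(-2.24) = -24.47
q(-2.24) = 166.30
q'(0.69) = -43.95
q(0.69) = 53.49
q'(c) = 3*c^2 - 2*c - 44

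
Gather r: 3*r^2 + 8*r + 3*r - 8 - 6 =3*r^2 + 11*r - 14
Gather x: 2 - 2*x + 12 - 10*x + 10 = 24 - 12*x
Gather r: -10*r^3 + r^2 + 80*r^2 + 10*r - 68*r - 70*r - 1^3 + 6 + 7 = -10*r^3 + 81*r^2 - 128*r + 12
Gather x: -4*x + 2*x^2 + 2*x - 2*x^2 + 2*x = 0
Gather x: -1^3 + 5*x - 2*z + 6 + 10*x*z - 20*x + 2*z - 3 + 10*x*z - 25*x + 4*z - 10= x*(20*z - 40) + 4*z - 8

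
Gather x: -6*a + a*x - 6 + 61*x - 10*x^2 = -6*a - 10*x^2 + x*(a + 61) - 6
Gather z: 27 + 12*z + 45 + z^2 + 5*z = z^2 + 17*z + 72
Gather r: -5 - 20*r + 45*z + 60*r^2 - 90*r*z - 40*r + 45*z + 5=60*r^2 + r*(-90*z - 60) + 90*z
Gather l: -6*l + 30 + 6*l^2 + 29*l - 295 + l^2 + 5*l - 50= 7*l^2 + 28*l - 315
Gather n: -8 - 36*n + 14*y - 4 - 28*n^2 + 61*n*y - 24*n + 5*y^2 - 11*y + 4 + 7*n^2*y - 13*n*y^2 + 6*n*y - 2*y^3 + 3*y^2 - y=n^2*(7*y - 28) + n*(-13*y^2 + 67*y - 60) - 2*y^3 + 8*y^2 + 2*y - 8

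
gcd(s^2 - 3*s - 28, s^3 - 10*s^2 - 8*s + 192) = s + 4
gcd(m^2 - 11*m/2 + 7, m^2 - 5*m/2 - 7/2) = m - 7/2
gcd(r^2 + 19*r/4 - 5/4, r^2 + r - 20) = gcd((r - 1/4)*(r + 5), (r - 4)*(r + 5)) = r + 5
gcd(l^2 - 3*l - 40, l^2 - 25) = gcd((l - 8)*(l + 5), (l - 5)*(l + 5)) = l + 5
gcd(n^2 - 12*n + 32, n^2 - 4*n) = n - 4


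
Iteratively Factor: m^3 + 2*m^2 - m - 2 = (m + 1)*(m^2 + m - 2) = (m - 1)*(m + 1)*(m + 2)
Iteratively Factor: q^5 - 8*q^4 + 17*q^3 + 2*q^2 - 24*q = (q - 3)*(q^4 - 5*q^3 + 2*q^2 + 8*q) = (q - 4)*(q - 3)*(q^3 - q^2 - 2*q) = q*(q - 4)*(q - 3)*(q^2 - q - 2) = q*(q - 4)*(q - 3)*(q + 1)*(q - 2)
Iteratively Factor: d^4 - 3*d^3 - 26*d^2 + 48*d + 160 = (d + 4)*(d^3 - 7*d^2 + 2*d + 40) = (d - 5)*(d + 4)*(d^2 - 2*d - 8) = (d - 5)*(d - 4)*(d + 4)*(d + 2)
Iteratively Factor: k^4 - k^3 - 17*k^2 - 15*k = (k - 5)*(k^3 + 4*k^2 + 3*k) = (k - 5)*(k + 3)*(k^2 + k) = k*(k - 5)*(k + 3)*(k + 1)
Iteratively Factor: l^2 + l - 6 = (l + 3)*(l - 2)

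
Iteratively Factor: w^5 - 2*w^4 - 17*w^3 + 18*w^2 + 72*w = (w + 3)*(w^4 - 5*w^3 - 2*w^2 + 24*w) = (w + 2)*(w + 3)*(w^3 - 7*w^2 + 12*w) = (w - 4)*(w + 2)*(w + 3)*(w^2 - 3*w) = (w - 4)*(w - 3)*(w + 2)*(w + 3)*(w)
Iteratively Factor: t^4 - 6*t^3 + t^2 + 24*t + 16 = (t - 4)*(t^3 - 2*t^2 - 7*t - 4) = (t - 4)^2*(t^2 + 2*t + 1) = (t - 4)^2*(t + 1)*(t + 1)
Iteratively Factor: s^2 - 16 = (s - 4)*(s + 4)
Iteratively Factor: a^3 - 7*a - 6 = (a + 1)*(a^2 - a - 6) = (a - 3)*(a + 1)*(a + 2)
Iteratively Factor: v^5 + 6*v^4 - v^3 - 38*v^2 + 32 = (v + 1)*(v^4 + 5*v^3 - 6*v^2 - 32*v + 32) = (v + 1)*(v + 4)*(v^3 + v^2 - 10*v + 8) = (v + 1)*(v + 4)^2*(v^2 - 3*v + 2) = (v - 1)*(v + 1)*(v + 4)^2*(v - 2)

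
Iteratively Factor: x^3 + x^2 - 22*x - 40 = (x + 2)*(x^2 - x - 20) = (x - 5)*(x + 2)*(x + 4)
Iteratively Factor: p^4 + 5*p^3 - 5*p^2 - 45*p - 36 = (p + 4)*(p^3 + p^2 - 9*p - 9) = (p + 1)*(p + 4)*(p^2 - 9) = (p - 3)*(p + 1)*(p + 4)*(p + 3)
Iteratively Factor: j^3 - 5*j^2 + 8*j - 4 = (j - 2)*(j^2 - 3*j + 2) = (j - 2)*(j - 1)*(j - 2)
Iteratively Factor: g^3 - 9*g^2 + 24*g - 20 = (g - 2)*(g^2 - 7*g + 10) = (g - 5)*(g - 2)*(g - 2)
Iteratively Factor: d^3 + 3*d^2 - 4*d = (d)*(d^2 + 3*d - 4) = d*(d - 1)*(d + 4)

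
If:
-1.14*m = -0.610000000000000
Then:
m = 0.54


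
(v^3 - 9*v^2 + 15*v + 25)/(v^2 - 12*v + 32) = (v^3 - 9*v^2 + 15*v + 25)/(v^2 - 12*v + 32)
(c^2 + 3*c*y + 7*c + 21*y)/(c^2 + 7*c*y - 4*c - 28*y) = (c^2 + 3*c*y + 7*c + 21*y)/(c^2 + 7*c*y - 4*c - 28*y)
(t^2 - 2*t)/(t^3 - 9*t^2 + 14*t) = 1/(t - 7)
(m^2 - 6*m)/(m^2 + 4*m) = (m - 6)/(m + 4)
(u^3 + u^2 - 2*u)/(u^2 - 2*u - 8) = u*(u - 1)/(u - 4)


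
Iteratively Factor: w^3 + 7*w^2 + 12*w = (w + 4)*(w^2 + 3*w) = (w + 3)*(w + 4)*(w)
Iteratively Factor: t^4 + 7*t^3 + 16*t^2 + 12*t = (t + 3)*(t^3 + 4*t^2 + 4*t) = t*(t + 3)*(t^2 + 4*t + 4) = t*(t + 2)*(t + 3)*(t + 2)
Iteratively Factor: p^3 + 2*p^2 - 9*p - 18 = (p - 3)*(p^2 + 5*p + 6) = (p - 3)*(p + 2)*(p + 3)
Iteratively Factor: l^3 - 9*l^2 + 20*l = (l)*(l^2 - 9*l + 20) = l*(l - 4)*(l - 5)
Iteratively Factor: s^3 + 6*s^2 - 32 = (s - 2)*(s^2 + 8*s + 16) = (s - 2)*(s + 4)*(s + 4)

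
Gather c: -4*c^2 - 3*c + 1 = -4*c^2 - 3*c + 1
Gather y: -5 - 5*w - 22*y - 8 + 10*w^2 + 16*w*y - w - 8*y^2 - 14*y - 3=10*w^2 - 6*w - 8*y^2 + y*(16*w - 36) - 16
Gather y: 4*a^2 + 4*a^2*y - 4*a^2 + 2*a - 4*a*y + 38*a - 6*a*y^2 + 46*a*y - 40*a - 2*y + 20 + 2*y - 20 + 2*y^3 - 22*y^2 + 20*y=2*y^3 + y^2*(-6*a - 22) + y*(4*a^2 + 42*a + 20)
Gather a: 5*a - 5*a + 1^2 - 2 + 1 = 0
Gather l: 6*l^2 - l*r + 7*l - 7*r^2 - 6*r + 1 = 6*l^2 + l*(7 - r) - 7*r^2 - 6*r + 1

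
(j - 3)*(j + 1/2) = j^2 - 5*j/2 - 3/2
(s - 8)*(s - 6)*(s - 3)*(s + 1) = s^4 - 16*s^3 + 73*s^2 - 54*s - 144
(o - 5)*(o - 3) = o^2 - 8*o + 15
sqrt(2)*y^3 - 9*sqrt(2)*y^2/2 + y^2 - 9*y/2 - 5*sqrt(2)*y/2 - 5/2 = (y - 5)*(y + sqrt(2)/2)*(sqrt(2)*y + sqrt(2)/2)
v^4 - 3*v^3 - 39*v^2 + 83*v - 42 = (v - 7)*(v - 1)^2*(v + 6)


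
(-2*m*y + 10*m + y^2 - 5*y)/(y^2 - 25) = (-2*m + y)/(y + 5)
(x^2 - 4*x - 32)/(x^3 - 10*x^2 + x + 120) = (x + 4)/(x^2 - 2*x - 15)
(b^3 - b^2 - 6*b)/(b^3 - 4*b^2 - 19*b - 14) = b*(b - 3)/(b^2 - 6*b - 7)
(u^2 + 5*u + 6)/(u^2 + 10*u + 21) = (u + 2)/(u + 7)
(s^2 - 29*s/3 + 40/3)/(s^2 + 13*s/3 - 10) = (s - 8)/(s + 6)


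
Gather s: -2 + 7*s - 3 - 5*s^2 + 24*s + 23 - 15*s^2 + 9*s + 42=-20*s^2 + 40*s + 60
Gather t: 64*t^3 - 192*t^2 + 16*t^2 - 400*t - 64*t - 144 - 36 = 64*t^3 - 176*t^2 - 464*t - 180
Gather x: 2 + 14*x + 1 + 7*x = 21*x + 3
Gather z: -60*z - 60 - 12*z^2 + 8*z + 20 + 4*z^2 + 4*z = -8*z^2 - 48*z - 40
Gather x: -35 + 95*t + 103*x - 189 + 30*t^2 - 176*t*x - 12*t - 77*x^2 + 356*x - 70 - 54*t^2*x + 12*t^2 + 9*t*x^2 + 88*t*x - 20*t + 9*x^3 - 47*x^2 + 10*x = 42*t^2 + 63*t + 9*x^3 + x^2*(9*t - 124) + x*(-54*t^2 - 88*t + 469) - 294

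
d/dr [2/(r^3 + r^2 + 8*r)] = 2*(-3*r^2 - 2*r - 8)/(r^2*(r^2 + r + 8)^2)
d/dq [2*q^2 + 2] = 4*q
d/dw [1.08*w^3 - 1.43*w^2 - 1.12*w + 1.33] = 3.24*w^2 - 2.86*w - 1.12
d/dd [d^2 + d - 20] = 2*d + 1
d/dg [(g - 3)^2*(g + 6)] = 3*g^2 - 27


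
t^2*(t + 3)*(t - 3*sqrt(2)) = t^4 - 3*sqrt(2)*t^3 + 3*t^3 - 9*sqrt(2)*t^2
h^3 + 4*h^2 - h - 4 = (h - 1)*(h + 1)*(h + 4)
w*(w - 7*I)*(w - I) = w^3 - 8*I*w^2 - 7*w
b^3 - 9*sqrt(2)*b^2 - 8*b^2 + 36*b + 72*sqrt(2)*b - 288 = (b - 8)*(b - 6*sqrt(2))*(b - 3*sqrt(2))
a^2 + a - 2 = (a - 1)*(a + 2)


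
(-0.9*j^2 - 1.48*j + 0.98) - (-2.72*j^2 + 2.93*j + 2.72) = 1.82*j^2 - 4.41*j - 1.74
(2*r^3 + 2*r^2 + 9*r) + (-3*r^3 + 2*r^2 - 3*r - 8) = -r^3 + 4*r^2 + 6*r - 8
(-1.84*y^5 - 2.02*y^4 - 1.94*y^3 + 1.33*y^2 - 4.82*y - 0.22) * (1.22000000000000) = -2.2448*y^5 - 2.4644*y^4 - 2.3668*y^3 + 1.6226*y^2 - 5.8804*y - 0.2684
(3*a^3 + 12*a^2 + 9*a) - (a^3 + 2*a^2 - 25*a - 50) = 2*a^3 + 10*a^2 + 34*a + 50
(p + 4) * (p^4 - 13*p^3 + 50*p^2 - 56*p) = p^5 - 9*p^4 - 2*p^3 + 144*p^2 - 224*p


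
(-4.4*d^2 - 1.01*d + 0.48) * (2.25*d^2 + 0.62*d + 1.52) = -9.9*d^4 - 5.0005*d^3 - 6.2342*d^2 - 1.2376*d + 0.7296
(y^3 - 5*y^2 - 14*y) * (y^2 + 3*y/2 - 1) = y^5 - 7*y^4/2 - 45*y^3/2 - 16*y^2 + 14*y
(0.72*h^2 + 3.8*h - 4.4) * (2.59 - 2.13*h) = -1.5336*h^3 - 6.2292*h^2 + 19.214*h - 11.396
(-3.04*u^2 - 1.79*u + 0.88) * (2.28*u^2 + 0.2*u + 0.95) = -6.9312*u^4 - 4.6892*u^3 - 1.2396*u^2 - 1.5245*u + 0.836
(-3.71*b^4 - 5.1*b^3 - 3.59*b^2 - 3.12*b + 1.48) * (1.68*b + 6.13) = -6.2328*b^5 - 31.3103*b^4 - 37.2942*b^3 - 27.2483*b^2 - 16.6392*b + 9.0724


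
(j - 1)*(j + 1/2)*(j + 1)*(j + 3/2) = j^4 + 2*j^3 - j^2/4 - 2*j - 3/4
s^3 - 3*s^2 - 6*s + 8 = (s - 4)*(s - 1)*(s + 2)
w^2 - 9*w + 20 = (w - 5)*(w - 4)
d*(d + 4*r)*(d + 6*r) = d^3 + 10*d^2*r + 24*d*r^2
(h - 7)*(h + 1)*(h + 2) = h^3 - 4*h^2 - 19*h - 14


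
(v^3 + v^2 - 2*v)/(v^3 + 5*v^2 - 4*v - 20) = v*(v - 1)/(v^2 + 3*v - 10)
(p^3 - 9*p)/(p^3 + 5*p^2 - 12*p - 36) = p*(p + 3)/(p^2 + 8*p + 12)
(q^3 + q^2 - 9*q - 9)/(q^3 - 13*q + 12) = (q^2 + 4*q + 3)/(q^2 + 3*q - 4)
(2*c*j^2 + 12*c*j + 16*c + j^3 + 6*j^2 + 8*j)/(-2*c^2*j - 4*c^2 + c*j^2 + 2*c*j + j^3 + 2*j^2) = (-j - 4)/(c - j)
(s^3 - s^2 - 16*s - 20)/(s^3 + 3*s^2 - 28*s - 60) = (s + 2)/(s + 6)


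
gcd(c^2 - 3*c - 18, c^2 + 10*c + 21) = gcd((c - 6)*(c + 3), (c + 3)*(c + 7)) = c + 3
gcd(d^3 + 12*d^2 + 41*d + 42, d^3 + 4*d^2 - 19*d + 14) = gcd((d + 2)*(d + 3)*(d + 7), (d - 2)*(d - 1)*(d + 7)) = d + 7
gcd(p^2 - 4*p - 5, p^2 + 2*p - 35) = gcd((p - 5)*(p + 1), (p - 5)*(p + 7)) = p - 5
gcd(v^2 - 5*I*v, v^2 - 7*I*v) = v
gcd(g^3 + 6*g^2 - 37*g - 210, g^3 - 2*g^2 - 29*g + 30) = g^2 - g - 30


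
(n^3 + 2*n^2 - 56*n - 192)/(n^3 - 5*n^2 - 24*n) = (n^2 + 10*n + 24)/(n*(n + 3))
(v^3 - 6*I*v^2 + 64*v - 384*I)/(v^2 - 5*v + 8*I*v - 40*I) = (v^2 - 14*I*v - 48)/(v - 5)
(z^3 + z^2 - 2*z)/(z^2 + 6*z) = (z^2 + z - 2)/(z + 6)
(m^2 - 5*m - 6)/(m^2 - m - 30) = (m + 1)/(m + 5)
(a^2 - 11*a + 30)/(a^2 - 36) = (a - 5)/(a + 6)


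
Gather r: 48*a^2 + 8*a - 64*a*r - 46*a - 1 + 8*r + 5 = 48*a^2 - 38*a + r*(8 - 64*a) + 4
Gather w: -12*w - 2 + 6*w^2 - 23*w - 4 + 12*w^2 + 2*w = 18*w^2 - 33*w - 6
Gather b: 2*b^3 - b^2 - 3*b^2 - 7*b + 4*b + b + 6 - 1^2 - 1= 2*b^3 - 4*b^2 - 2*b + 4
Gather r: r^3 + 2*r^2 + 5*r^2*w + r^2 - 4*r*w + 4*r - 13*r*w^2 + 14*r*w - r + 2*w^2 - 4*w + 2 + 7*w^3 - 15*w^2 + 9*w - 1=r^3 + r^2*(5*w + 3) + r*(-13*w^2 + 10*w + 3) + 7*w^3 - 13*w^2 + 5*w + 1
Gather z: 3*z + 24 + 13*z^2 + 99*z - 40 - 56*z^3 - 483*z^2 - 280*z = -56*z^3 - 470*z^2 - 178*z - 16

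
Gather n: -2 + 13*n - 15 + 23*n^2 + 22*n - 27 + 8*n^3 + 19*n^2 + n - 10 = 8*n^3 + 42*n^2 + 36*n - 54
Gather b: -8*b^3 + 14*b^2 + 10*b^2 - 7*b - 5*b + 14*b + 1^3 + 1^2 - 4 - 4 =-8*b^3 + 24*b^2 + 2*b - 6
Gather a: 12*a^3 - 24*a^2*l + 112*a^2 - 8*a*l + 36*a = 12*a^3 + a^2*(112 - 24*l) + a*(36 - 8*l)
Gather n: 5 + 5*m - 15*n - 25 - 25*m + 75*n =-20*m + 60*n - 20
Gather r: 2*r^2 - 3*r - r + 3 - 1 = 2*r^2 - 4*r + 2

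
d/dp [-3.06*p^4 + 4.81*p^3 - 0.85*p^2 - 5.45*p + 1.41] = -12.24*p^3 + 14.43*p^2 - 1.7*p - 5.45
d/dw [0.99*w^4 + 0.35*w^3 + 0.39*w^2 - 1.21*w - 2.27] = 3.96*w^3 + 1.05*w^2 + 0.78*w - 1.21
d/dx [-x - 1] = -1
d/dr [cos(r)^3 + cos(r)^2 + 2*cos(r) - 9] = (3*sin(r)^2 - 2*cos(r) - 5)*sin(r)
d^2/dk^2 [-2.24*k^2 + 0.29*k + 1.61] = -4.48000000000000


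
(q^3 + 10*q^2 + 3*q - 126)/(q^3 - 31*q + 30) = (q^2 + 4*q - 21)/(q^2 - 6*q + 5)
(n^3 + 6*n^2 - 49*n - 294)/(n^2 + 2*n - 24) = (n^2 - 49)/(n - 4)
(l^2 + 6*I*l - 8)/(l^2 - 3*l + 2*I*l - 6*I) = (l + 4*I)/(l - 3)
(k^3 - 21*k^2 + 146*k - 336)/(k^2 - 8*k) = k - 13 + 42/k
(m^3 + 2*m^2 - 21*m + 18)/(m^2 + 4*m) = (m^3 + 2*m^2 - 21*m + 18)/(m*(m + 4))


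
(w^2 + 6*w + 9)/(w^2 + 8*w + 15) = (w + 3)/(w + 5)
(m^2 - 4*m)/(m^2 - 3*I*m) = (m - 4)/(m - 3*I)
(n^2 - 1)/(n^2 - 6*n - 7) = (n - 1)/(n - 7)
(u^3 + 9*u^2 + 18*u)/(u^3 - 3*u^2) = (u^2 + 9*u + 18)/(u*(u - 3))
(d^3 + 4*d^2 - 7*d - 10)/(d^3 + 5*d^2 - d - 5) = (d - 2)/(d - 1)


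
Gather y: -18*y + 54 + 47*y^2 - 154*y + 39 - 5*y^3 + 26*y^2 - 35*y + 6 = -5*y^3 + 73*y^2 - 207*y + 99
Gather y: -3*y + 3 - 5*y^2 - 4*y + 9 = -5*y^2 - 7*y + 12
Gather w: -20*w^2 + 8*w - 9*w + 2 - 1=-20*w^2 - w + 1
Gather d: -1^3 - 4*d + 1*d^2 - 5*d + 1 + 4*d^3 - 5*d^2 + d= 4*d^3 - 4*d^2 - 8*d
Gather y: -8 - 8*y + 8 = -8*y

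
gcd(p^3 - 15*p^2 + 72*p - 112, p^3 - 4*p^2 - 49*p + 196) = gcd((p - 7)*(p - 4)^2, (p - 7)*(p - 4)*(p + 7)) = p^2 - 11*p + 28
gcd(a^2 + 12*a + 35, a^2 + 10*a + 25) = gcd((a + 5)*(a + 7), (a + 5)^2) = a + 5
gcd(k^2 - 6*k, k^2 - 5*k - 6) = k - 6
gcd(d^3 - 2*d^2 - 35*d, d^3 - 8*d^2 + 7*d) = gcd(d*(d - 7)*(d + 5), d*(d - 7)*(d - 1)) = d^2 - 7*d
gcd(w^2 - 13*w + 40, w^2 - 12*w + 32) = w - 8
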